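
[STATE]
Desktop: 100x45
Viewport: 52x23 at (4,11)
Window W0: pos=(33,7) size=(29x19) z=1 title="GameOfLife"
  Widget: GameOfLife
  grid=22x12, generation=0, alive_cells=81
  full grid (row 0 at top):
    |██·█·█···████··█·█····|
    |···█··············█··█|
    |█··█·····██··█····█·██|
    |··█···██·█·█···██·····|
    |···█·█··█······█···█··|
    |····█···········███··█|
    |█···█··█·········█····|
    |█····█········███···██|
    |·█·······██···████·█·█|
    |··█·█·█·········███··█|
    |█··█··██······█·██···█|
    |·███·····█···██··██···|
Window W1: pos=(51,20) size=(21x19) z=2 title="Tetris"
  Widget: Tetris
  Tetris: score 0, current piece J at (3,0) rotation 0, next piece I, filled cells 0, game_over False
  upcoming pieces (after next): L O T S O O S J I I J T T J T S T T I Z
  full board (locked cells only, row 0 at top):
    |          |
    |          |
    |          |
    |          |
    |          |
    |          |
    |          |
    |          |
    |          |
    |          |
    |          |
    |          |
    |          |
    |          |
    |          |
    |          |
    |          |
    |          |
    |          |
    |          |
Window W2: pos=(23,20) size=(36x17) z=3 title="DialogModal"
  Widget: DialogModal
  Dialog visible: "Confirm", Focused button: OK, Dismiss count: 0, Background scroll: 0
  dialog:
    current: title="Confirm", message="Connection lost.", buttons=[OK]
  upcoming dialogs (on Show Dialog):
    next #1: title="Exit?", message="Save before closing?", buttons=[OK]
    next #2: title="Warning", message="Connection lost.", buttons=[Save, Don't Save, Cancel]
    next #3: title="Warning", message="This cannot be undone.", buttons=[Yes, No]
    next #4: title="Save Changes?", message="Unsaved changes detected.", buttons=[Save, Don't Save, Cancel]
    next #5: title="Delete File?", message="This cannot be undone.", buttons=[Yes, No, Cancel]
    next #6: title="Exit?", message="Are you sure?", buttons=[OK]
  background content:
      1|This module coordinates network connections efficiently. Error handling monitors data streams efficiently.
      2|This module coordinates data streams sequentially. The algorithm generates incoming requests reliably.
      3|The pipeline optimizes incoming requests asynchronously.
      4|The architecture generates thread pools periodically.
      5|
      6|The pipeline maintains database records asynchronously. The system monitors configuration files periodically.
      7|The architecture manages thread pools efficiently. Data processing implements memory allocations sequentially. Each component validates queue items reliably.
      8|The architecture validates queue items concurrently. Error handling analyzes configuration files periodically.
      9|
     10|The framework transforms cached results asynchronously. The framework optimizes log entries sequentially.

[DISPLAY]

                             ┃██·█·█···████··█·█····
                             ┃···█··············█··█
                             ┃█··█·····██··█····█·██
                             ┃··█···██·█·█···██·····
                             ┃···█·█··█······█···█··
                             ┃····█···········███··█
                             ┃█···█··█·········█····
                             ┃█····█········███···██
                             ┃·█·······██···████·█·█
                   ┏━━━━━━━━━━━━━━━━━━━━━━━━━━━━━━━━
                   ┃ DialogModal                    
                   ┠────────────────────────────────
                   ┃This module coordinates network 
                   ┃This module coordinates data str
                   ┃The pipeline optimizes incoming 
                   ┃The architecture generates threa
                   ┃       ┌──────────────────┐     
                   ┃The pip│     Confirm      │base 
                   ┃The arc│ Connection lost. │read 
                   ┃The arc│       [OK]       │queue
                   ┃       └──────────────────┘     
                   ┃The framework transforms cached 
                   ┃                                


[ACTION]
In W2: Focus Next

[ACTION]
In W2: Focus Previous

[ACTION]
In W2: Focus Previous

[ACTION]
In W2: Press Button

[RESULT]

                             ┃██·█·█···████··█·█····
                             ┃···█··············█··█
                             ┃█··█·····██··█····█·██
                             ┃··█···██·█·█···██·····
                             ┃···█·█··█······█···█··
                             ┃····█···········███··█
                             ┃█···█··█·········█····
                             ┃█····█········███···██
                             ┃·█·······██···████·█·█
                   ┏━━━━━━━━━━━━━━━━━━━━━━━━━━━━━━━━
                   ┃ DialogModal                    
                   ┠────────────────────────────────
                   ┃This module coordinates network 
                   ┃This module coordinates data str
                   ┃The pipeline optimizes incoming 
                   ┃The architecture generates threa
                   ┃                                
                   ┃The pipeline maintains database 
                   ┃The architecture manages thread 
                   ┃The architecture validates queue
                   ┃                                
                   ┃The framework transforms cached 
                   ┃                                


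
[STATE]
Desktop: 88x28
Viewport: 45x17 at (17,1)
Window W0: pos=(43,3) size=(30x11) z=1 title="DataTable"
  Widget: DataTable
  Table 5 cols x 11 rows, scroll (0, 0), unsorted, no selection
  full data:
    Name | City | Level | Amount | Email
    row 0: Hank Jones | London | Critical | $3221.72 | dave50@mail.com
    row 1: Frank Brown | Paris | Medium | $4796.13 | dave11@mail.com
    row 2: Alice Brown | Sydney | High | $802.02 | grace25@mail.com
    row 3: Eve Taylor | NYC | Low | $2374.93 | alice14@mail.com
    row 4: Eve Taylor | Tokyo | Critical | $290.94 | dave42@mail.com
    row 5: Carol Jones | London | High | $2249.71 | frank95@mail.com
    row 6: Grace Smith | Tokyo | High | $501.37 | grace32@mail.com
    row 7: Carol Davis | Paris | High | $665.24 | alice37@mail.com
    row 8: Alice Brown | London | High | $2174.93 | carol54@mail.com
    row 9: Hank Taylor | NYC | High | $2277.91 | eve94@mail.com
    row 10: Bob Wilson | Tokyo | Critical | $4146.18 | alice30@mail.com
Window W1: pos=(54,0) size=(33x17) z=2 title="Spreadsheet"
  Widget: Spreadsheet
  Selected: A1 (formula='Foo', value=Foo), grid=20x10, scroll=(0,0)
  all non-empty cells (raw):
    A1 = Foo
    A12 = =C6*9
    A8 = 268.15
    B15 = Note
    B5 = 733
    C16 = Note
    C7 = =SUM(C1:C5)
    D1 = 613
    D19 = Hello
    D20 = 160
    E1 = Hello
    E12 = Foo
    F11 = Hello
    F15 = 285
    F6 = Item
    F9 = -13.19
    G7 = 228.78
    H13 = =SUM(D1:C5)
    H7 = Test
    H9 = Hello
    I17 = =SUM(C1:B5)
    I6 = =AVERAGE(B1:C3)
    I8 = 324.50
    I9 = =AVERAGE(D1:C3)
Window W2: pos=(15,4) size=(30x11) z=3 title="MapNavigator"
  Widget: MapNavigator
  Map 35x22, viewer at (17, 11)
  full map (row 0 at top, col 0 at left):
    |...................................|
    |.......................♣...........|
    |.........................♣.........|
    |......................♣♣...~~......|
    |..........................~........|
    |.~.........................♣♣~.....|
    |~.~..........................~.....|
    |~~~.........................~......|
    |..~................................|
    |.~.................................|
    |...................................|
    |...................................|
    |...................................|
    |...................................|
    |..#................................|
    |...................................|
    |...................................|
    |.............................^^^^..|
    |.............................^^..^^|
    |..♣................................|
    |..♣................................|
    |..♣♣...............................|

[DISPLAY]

                                     ┃ Spread
                                     ┠───────
                          ┏━━━━━━━━━━┃A1: Foo
━━━━━━━━━━━━━━━━━━━━━━━━━━━┓DataTable┃       
MapNavigator               ┃─────────┃-------
───────────────────────────┨ame      ┃  1 [Fo
...........................┃─────────┃  2    
...........................┃ank Jones┃  3    
...........................┃rank Brow┃  4    
.............@.............┃lice Brow┃  5    
...........................┃ve Taylor┃  6    
...........................┃ve Taylor┃  7    
...........................┃━━━━━━━━━┃  8   2
━━━━━━━━━━━━━━━━━━━━━━━━━━━┛         ┃  9    
                                     ┃ 10    
                                     ┗━━━━━━━
                                             


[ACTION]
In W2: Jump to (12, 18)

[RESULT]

                                     ┃ Spread
                                     ┠───────
                          ┏━━━━━━━━━━┃A1: Foo
━━━━━━━━━━━━━━━━━━━━━━━━━━━┓DataTable┃       
MapNavigator               ┃─────────┃-------
───────────────────────────┨ame      ┃  1 [Fo
 ..........................┃─────────┃  2    
 ..........................┃ank Jones┃  3    
 ..........................┃rank Brow┃  4    
 ............@.............┃lice Brow┃  5    
 ..♣.......................┃ve Taylor┃  6    
 ..♣.......................┃ve Taylor┃  7    
 ..♣♣......................┃━━━━━━━━━┃  8   2
━━━━━━━━━━━━━━━━━━━━━━━━━━━┛         ┃  9    
                                     ┃ 10    
                                     ┗━━━━━━━
                                             


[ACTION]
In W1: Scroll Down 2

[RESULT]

                                     ┃ Spread
                                     ┠───────
                          ┏━━━━━━━━━━┃A1: Foo
━━━━━━━━━━━━━━━━━━━━━━━━━━━┓DataTable┃       
MapNavigator               ┃─────────┃-------
───────────────────────────┨ame      ┃  3    
 ..........................┃─────────┃  4    
 ..........................┃ank Jones┃  5    
 ..........................┃rank Brow┃  6    
 ............@.............┃lice Brow┃  7    
 ..♣.......................┃ve Taylor┃  8   2
 ..♣.......................┃ve Taylor┃  9    
 ..♣♣......................┃━━━━━━━━━┃ 10    
━━━━━━━━━━━━━━━━━━━━━━━━━━━┛         ┃ 11    
                                     ┃ 12    
                                     ┗━━━━━━━
                                             


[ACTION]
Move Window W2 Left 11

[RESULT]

                                     ┃ Spread
                                     ┠───────
                          ┏━━━━━━━━━━┃A1: Foo
━━━━━━━━━━━━━━━━┓         ┃ DataTable┃       
r               ┃         ┠──────────┃-------
────────────────┨         ┃Name      ┃  3    
................┃         ┃──────────┃  4    
................┃         ┃Hank Jones┃  5    
................┃         ┃Frank Brow┃  6    
..@.............┃         ┃Alice Brow┃  7    
................┃         ┃Eve Taylor┃  8   2
................┃         ┃Eve Taylor┃  9    
................┃         ┗━━━━━━━━━━┃ 10    
━━━━━━━━━━━━━━━━┛                    ┃ 11    
                                     ┃ 12    
                                     ┗━━━━━━━
                                             


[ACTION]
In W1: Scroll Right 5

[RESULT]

                                     ┃ Spread
                                     ┠───────
                          ┏━━━━━━━━━━┃A1: Foo
━━━━━━━━━━━━━━━━┓         ┃ DataTable┃       
r               ┃         ┠──────────┃-------
────────────────┨         ┃Name      ┃  3    
................┃         ┃──────────┃  4    
................┃         ┃Hank Jones┃  5    
................┃         ┃Frank Brow┃  6 Ite
..@.............┃         ┃Alice Brow┃  7    
................┃         ┃Eve Taylor┃  8    
................┃         ┃Eve Taylor┃  9   -
................┃         ┗━━━━━━━━━━┃ 10    
━━━━━━━━━━━━━━━━┛                    ┃ 11 Hel
                                     ┃ 12    
                                     ┗━━━━━━━
                                             


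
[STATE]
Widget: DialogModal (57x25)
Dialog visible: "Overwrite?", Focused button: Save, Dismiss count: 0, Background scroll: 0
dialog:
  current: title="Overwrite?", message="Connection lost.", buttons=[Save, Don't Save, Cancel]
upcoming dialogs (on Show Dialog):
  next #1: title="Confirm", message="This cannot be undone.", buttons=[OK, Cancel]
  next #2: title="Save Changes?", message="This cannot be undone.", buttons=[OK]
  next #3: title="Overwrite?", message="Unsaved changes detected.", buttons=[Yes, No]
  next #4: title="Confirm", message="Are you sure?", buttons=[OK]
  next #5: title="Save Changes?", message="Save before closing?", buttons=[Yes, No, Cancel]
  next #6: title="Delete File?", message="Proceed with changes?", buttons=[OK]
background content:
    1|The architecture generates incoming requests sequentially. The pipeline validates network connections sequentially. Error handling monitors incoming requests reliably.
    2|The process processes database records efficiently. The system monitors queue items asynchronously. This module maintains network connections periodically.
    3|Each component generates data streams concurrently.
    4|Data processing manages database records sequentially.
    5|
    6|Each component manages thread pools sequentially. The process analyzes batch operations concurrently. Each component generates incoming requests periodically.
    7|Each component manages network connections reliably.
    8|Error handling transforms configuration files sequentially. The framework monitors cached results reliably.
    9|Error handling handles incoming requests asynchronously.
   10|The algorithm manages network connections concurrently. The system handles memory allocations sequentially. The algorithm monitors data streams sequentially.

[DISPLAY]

The architecture generates incoming requests sequentially
The process processes database records efficiently. The s
Each component generates data streams concurrently.      
Data processing manages database records sequentially.   
                                                         
Each component manages thread pools sequentially. The pro
Each component manages network connections reliably.     
Error handling transforms configuration files sequentiall
Error handling handles incoming requests asynchronously. 
The algorithm manages network connections concurrently. T
            ┌──────────────────────────────┐             
            │          Overwrite?          │             
            │       Connection lost.       │             
            │ [Save]  Don't Save   Cancel  │             
            └──────────────────────────────┘             
                                                         
                                                         
                                                         
                                                         
                                                         
                                                         
                                                         
                                                         
                                                         
                                                         


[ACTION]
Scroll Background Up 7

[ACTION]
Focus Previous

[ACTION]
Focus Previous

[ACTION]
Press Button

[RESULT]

The architecture generates incoming requests sequentially
The process processes database records efficiently. The s
Each component generates data streams concurrently.      
Data processing manages database records sequentially.   
                                                         
Each component manages thread pools sequentially. The pro
Each component manages network connections reliably.     
Error handling transforms configuration files sequentiall
Error handling handles incoming requests asynchronously. 
The algorithm manages network connections concurrently. T
                                                         
                                                         
                                                         
                                                         
                                                         
                                                         
                                                         
                                                         
                                                         
                                                         
                                                         
                                                         
                                                         
                                                         
                                                         


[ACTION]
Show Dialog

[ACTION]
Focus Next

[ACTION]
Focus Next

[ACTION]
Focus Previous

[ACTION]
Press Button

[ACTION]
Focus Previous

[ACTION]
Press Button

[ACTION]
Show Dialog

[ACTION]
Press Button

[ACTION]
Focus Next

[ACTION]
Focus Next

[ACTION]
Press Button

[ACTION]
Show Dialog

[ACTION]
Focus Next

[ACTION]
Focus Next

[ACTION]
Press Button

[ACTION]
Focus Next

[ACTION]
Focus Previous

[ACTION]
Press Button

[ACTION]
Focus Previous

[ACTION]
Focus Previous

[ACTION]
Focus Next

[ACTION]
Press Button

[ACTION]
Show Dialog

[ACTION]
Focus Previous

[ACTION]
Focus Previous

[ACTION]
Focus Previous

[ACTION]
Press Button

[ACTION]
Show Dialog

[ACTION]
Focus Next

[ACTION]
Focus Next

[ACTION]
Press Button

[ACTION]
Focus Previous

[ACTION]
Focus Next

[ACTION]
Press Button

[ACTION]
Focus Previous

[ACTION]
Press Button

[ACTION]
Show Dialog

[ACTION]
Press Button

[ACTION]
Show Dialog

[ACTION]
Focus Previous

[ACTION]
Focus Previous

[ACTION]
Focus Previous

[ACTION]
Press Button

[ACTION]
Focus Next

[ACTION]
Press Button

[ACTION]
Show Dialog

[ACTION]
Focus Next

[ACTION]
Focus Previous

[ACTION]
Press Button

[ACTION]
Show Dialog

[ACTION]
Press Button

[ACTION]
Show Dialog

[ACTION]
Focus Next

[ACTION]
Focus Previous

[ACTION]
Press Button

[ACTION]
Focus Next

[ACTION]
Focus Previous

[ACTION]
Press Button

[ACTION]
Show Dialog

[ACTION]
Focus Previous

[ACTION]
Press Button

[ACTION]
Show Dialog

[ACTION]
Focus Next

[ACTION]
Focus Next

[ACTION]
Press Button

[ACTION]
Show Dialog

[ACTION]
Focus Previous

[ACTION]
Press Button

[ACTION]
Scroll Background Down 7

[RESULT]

Error handling transforms configuration files sequentiall
Error handling handles incoming requests asynchronously. 
The algorithm manages network connections concurrently. T
                                                         
                                                         
                                                         
                                                         
                                                         
                                                         
                                                         
                                                         
                                                         
                                                         
                                                         
                                                         
                                                         
                                                         
                                                         
                                                         
                                                         
                                                         
                                                         
                                                         
                                                         
                                                         


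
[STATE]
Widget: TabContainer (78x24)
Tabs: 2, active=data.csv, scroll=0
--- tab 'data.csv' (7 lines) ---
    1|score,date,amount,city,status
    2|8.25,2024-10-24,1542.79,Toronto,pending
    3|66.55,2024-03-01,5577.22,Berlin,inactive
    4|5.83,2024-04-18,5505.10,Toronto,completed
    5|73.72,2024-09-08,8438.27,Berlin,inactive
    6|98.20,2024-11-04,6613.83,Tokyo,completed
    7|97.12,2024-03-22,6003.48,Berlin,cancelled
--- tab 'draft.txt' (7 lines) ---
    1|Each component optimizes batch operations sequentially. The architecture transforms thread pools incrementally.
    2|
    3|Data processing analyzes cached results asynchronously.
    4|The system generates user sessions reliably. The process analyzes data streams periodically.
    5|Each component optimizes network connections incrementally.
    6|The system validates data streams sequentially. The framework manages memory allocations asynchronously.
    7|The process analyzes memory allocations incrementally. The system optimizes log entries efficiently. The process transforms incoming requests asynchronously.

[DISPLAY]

[data.csv]│ draft.txt                                                         
──────────────────────────────────────────────────────────────────────────────
score,date,amount,city,status                                                 
8.25,2024-10-24,1542.79,Toronto,pending                                       
66.55,2024-03-01,5577.22,Berlin,inactive                                      
5.83,2024-04-18,5505.10,Toronto,completed                                     
73.72,2024-09-08,8438.27,Berlin,inactive                                      
98.20,2024-11-04,6613.83,Tokyo,completed                                      
97.12,2024-03-22,6003.48,Berlin,cancelled                                     
                                                                              
                                                                              
                                                                              
                                                                              
                                                                              
                                                                              
                                                                              
                                                                              
                                                                              
                                                                              
                                                                              
                                                                              
                                                                              
                                                                              
                                                                              


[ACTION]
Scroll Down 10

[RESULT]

[data.csv]│ draft.txt                                                         
──────────────────────────────────────────────────────────────────────────────
97.12,2024-03-22,6003.48,Berlin,cancelled                                     
                                                                              
                                                                              
                                                                              
                                                                              
                                                                              
                                                                              
                                                                              
                                                                              
                                                                              
                                                                              
                                                                              
                                                                              
                                                                              
                                                                              
                                                                              
                                                                              
                                                                              
                                                                              
                                                                              
                                                                              
                                                                              


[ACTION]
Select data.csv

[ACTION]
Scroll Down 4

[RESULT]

[data.csv]│ draft.txt                                                         
──────────────────────────────────────────────────────────────────────────────
73.72,2024-09-08,8438.27,Berlin,inactive                                      
98.20,2024-11-04,6613.83,Tokyo,completed                                      
97.12,2024-03-22,6003.48,Berlin,cancelled                                     
                                                                              
                                                                              
                                                                              
                                                                              
                                                                              
                                                                              
                                                                              
                                                                              
                                                                              
                                                                              
                                                                              
                                                                              
                                                                              
                                                                              
                                                                              
                                                                              
                                                                              
                                                                              
                                                                              


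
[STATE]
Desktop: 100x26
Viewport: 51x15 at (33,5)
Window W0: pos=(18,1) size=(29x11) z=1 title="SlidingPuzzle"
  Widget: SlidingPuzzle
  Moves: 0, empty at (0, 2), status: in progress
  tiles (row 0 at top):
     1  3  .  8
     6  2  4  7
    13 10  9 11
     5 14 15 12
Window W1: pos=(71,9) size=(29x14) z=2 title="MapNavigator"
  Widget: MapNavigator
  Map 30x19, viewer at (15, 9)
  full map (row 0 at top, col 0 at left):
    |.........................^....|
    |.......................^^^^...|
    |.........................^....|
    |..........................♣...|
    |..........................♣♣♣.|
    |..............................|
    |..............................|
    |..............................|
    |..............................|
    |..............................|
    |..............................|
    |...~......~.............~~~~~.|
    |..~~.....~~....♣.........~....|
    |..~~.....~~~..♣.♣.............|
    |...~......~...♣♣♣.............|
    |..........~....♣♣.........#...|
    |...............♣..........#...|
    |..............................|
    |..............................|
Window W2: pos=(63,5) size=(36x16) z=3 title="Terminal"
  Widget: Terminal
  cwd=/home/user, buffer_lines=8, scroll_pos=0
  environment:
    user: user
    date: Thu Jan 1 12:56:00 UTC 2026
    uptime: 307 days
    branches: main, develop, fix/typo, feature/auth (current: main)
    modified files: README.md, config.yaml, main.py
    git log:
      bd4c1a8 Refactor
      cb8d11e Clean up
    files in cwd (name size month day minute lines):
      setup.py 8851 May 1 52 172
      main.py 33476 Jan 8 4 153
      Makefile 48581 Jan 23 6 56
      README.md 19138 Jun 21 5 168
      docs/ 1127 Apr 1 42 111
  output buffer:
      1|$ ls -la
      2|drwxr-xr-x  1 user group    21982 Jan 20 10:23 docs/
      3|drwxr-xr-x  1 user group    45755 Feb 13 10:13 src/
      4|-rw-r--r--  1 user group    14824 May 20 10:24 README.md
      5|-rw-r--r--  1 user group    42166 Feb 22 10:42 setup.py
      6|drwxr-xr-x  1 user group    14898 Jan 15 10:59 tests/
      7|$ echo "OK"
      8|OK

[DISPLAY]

 │  8 │      ┃                ┏━━━━━━━━━━━━━━━━━━━━
─┼────┤      ┃                ┃ Terminal           
 │  7 │      ┃                ┠────────────────────
─┼────┤      ┃                ┃$ ls -la            
 │ 11 │      ┃                ┃drwxr-xr-x  1 user g
─┼────┤      ┃                ┃drwxr-xr-x  1 user g
━━━━━━━━━━━━━┛                ┃-rw-r--r--  1 user g
                              ┃-rw-r--r--  1 user g
                              ┃drwxr-xr-x  1 user g
                              ┃$ echo "OK"         
                              ┃OK                  
                              ┃$ █                 
                              ┃                    
                              ┃                    
                              ┃                    


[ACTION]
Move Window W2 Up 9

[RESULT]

 │  8 │      ┃                ┃drwxr-xr-x  1 user g
─┼────┤      ┃                ┃-rw-r--r--  1 user g
 │  7 │      ┃                ┃-rw-r--r--  1 user g
─┼────┤      ┃                ┃drwxr-xr-x  1 user g
 │ 11 │      ┃                ┃$ echo "OK"         
─┼────┤      ┃                ┃OK                  
━━━━━━━━━━━━━┛                ┃$ █                 
                              ┃                    
                              ┃                    
                              ┃                    
                              ┗━━━━━━━━━━━━━━━━━━━━
                                      ┃............
                                      ┃............
                                      ┃............
                                      ┃.~......~...


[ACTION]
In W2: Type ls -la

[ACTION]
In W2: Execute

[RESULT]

 │  8 │      ┃                ┃drwxr-xr-x  1 user g
─┼────┤      ┃                ┃$ echo "OK"         
 │  7 │      ┃                ┃OK                  
─┼────┤      ┃                ┃$ ls -la            
 │ 11 │      ┃                ┃-rw-r--r--  1 user g
─┼────┤      ┃                ┃-rw-r--r--  1 user g
━━━━━━━━━━━━━┛                ┃-rw-r--r--  1 user g
                              ┃-rw-r--r--  1 user g
                              ┃drwxr-xr-x  1 user g
                              ┃$ █                 
                              ┗━━━━━━━━━━━━━━━━━━━━
                                      ┃............
                                      ┃............
                                      ┃............
                                      ┃.~......~...


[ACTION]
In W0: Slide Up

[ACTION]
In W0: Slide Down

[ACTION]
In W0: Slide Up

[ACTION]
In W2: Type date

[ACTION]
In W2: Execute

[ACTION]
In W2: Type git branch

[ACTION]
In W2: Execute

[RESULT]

 │  8 │      ┃                ┃-rw-r--r--  1 user g
─┼────┤      ┃                ┃drwxr-xr-x  1 user g
 │  7 │      ┃                ┃$ date              
─┼────┤      ┃                ┃Thu Jan 1 12:56:00 U
 │ 11 │      ┃                ┃$ git branch        
─┼────┤      ┃                ┃* main              
━━━━━━━━━━━━━┛                ┃  develop           
                              ┃  fix/typo          
                              ┃  feature/auth      
                              ┃$ █                 
                              ┗━━━━━━━━━━━━━━━━━━━━
                                      ┃............
                                      ┃............
                                      ┃............
                                      ┃.~......~...


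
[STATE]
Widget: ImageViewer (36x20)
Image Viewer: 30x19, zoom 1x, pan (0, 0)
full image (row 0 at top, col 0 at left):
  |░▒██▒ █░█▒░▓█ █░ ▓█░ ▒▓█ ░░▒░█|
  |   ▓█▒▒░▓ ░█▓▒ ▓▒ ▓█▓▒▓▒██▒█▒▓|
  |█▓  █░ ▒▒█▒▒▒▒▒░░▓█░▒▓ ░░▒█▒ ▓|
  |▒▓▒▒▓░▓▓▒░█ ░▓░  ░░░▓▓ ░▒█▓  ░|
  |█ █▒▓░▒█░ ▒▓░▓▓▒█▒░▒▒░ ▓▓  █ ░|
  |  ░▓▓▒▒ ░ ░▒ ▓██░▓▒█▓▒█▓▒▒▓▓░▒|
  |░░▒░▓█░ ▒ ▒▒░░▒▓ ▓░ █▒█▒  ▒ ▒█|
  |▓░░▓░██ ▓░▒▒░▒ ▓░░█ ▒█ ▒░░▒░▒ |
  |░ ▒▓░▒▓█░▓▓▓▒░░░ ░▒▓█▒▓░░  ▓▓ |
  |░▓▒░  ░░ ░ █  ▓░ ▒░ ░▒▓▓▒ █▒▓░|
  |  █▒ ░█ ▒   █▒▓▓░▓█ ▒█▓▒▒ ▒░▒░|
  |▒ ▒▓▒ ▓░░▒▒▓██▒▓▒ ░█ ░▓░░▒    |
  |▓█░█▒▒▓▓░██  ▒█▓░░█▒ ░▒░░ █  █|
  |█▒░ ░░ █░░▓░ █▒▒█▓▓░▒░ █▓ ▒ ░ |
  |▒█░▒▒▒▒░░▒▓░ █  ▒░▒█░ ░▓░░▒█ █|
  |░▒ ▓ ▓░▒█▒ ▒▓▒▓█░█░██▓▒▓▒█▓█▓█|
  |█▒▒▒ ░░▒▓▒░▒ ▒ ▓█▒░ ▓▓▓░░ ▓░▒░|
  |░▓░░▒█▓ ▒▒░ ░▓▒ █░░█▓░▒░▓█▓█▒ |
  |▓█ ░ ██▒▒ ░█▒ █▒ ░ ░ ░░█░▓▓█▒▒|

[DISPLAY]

░▒██▒ █░█▒░▓█ █░ ▓█░ ▒▓█ ░░▒░█      
   ▓█▒▒░▓ ░█▓▒ ▓▒ ▓█▓▒▓▒██▒█▒▓      
█▓  █░ ▒▒█▒▒▒▒▒░░▓█░▒▓ ░░▒█▒ ▓      
▒▓▒▒▓░▓▓▒░█ ░▓░  ░░░▓▓ ░▒█▓  ░      
█ █▒▓░▒█░ ▒▓░▓▓▒█▒░▒▒░ ▓▓  █ ░      
  ░▓▓▒▒ ░ ░▒ ▓██░▓▒█▓▒█▓▒▒▓▓░▒      
░░▒░▓█░ ▒ ▒▒░░▒▓ ▓░ █▒█▒  ▒ ▒█      
▓░░▓░██ ▓░▒▒░▒ ▓░░█ ▒█ ▒░░▒░▒       
░ ▒▓░▒▓█░▓▓▓▒░░░ ░▒▓█▒▓░░  ▓▓       
░▓▒░  ░░ ░ █  ▓░ ▒░ ░▒▓▓▒ █▒▓░      
  █▒ ░█ ▒   █▒▓▓░▓█ ▒█▓▒▒ ▒░▒░      
▒ ▒▓▒ ▓░░▒▒▓██▒▓▒ ░█ ░▓░░▒          
▓█░█▒▒▓▓░██  ▒█▓░░█▒ ░▒░░ █  █      
█▒░ ░░ █░░▓░ █▒▒█▓▓░▒░ █▓ ▒ ░       
▒█░▒▒▒▒░░▒▓░ █  ▒░▒█░ ░▓░░▒█ █      
░▒ ▓ ▓░▒█▒ ▒▓▒▓█░█░██▓▒▓▒█▓█▓█      
█▒▒▒ ░░▒▓▒░▒ ▒ ▓█▒░ ▓▓▓░░ ▓░▒░      
░▓░░▒█▓ ▒▒░ ░▓▒ █░░█▓░▒░▓█▓█▒       
▓█ ░ ██▒▒ ░█▒ █▒ ░ ░ ░░█░▓▓█▒▒      
                                    


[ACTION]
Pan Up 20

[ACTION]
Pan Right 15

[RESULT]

░ ▓█░ ▒▓█ ░░▒░█                     
▓▒ ▓█▓▒▓▒██▒█▒▓                     
░░▓█░▒▓ ░░▒█▒ ▓                     
  ░░░▓▓ ░▒█▓  ░                     
▒█▒░▒▒░ ▓▓  █ ░                     
█░▓▒█▓▒█▓▒▒▓▓░▒                     
▓ ▓░ █▒█▒  ▒ ▒█                     
▓░░█ ▒█ ▒░░▒░▒                      
░ ░▒▓█▒▓░░  ▓▓                      
░ ▒░ ░▒▓▓▒ █▒▓░                     
▓░▓█ ▒█▓▒▒ ▒░▒░                     
▓▒ ░█ ░▓░░▒                         
▓░░█▒ ░▒░░ █  █                     
▒█▓▓░▒░ █▓ ▒ ░                      
 ▒░▒█░ ░▓░░▒█ █                     
█░█░██▓▒▓▒█▓█▓█                     
▓█▒░ ▓▓▓░░ ▓░▒░                     
 █░░█▓░▒░▓█▓█▒                      
▒ ░ ░ ░░█░▓▓█▒▒                     
                                    


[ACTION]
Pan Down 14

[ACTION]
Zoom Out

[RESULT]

 ▒░▒█░ ░▓░░▒█ █                     
█░█░██▓▒▓▒█▓█▓█                     
▓█▒░ ▓▓▓░░ ▓░▒░                     
 █░░█▓░▒░▓█▓█▒                      
▒ ░ ░ ░░█░▓▓█▒▒                     
                                    
                                    
                                    
                                    
                                    
                                    
                                    
                                    
                                    
                                    
                                    
                                    
                                    
                                    
                                    


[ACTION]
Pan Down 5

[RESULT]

                                    
                                    
                                    
                                    
                                    
                                    
                                    
                                    
                                    
                                    
                                    
                                    
                                    
                                    
                                    
                                    
                                    
                                    
                                    
                                    
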